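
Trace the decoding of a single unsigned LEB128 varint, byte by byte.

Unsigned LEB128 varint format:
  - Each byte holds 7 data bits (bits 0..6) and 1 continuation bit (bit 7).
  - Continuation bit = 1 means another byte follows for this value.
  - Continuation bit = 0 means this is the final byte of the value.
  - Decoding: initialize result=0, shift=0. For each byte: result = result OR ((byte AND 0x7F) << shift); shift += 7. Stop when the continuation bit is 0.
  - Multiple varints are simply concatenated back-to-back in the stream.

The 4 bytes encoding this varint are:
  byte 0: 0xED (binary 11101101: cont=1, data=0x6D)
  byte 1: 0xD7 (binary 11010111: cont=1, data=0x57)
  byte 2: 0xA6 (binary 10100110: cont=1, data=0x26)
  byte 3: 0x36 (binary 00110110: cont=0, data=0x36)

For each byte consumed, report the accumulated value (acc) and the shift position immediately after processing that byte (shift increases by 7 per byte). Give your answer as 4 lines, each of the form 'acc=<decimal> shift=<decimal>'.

byte 0=0xED: payload=0x6D=109, contrib = 109<<0 = 109; acc -> 109, shift -> 7
byte 1=0xD7: payload=0x57=87, contrib = 87<<7 = 11136; acc -> 11245, shift -> 14
byte 2=0xA6: payload=0x26=38, contrib = 38<<14 = 622592; acc -> 633837, shift -> 21
byte 3=0x36: payload=0x36=54, contrib = 54<<21 = 113246208; acc -> 113880045, shift -> 28

Answer: acc=109 shift=7
acc=11245 shift=14
acc=633837 shift=21
acc=113880045 shift=28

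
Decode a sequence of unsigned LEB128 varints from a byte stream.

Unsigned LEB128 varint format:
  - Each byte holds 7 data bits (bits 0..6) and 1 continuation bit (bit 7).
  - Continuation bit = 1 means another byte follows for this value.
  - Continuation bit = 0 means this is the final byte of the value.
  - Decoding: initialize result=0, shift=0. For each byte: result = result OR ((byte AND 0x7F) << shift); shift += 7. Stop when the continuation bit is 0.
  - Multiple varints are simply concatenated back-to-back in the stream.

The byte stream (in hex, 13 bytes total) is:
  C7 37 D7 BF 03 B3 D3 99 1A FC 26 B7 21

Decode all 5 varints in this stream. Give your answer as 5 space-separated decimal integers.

  byte[0]=0xC7 cont=1 payload=0x47=71: acc |= 71<<0 -> acc=71 shift=7
  byte[1]=0x37 cont=0 payload=0x37=55: acc |= 55<<7 -> acc=7111 shift=14 [end]
Varint 1: bytes[0:2] = C7 37 -> value 7111 (2 byte(s))
  byte[2]=0xD7 cont=1 payload=0x57=87: acc |= 87<<0 -> acc=87 shift=7
  byte[3]=0xBF cont=1 payload=0x3F=63: acc |= 63<<7 -> acc=8151 shift=14
  byte[4]=0x03 cont=0 payload=0x03=3: acc |= 3<<14 -> acc=57303 shift=21 [end]
Varint 2: bytes[2:5] = D7 BF 03 -> value 57303 (3 byte(s))
  byte[5]=0xB3 cont=1 payload=0x33=51: acc |= 51<<0 -> acc=51 shift=7
  byte[6]=0xD3 cont=1 payload=0x53=83: acc |= 83<<7 -> acc=10675 shift=14
  byte[7]=0x99 cont=1 payload=0x19=25: acc |= 25<<14 -> acc=420275 shift=21
  byte[8]=0x1A cont=0 payload=0x1A=26: acc |= 26<<21 -> acc=54946227 shift=28 [end]
Varint 3: bytes[5:9] = B3 D3 99 1A -> value 54946227 (4 byte(s))
  byte[9]=0xFC cont=1 payload=0x7C=124: acc |= 124<<0 -> acc=124 shift=7
  byte[10]=0x26 cont=0 payload=0x26=38: acc |= 38<<7 -> acc=4988 shift=14 [end]
Varint 4: bytes[9:11] = FC 26 -> value 4988 (2 byte(s))
  byte[11]=0xB7 cont=1 payload=0x37=55: acc |= 55<<0 -> acc=55 shift=7
  byte[12]=0x21 cont=0 payload=0x21=33: acc |= 33<<7 -> acc=4279 shift=14 [end]
Varint 5: bytes[11:13] = B7 21 -> value 4279 (2 byte(s))

Answer: 7111 57303 54946227 4988 4279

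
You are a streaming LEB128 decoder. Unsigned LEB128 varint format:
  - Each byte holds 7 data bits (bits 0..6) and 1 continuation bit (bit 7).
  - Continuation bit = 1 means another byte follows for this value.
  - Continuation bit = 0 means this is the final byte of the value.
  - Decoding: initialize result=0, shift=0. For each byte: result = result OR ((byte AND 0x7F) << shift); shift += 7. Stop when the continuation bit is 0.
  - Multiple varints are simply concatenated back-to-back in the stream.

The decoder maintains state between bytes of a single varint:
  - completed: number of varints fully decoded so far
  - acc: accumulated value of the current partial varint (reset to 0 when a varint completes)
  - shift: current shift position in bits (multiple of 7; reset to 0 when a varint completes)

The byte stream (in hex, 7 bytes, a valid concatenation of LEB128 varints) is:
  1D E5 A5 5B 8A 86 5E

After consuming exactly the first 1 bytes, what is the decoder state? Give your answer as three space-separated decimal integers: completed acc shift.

Answer: 1 0 0

Derivation:
byte[0]=0x1D cont=0 payload=0x1D: varint #1 complete (value=29); reset -> completed=1 acc=0 shift=0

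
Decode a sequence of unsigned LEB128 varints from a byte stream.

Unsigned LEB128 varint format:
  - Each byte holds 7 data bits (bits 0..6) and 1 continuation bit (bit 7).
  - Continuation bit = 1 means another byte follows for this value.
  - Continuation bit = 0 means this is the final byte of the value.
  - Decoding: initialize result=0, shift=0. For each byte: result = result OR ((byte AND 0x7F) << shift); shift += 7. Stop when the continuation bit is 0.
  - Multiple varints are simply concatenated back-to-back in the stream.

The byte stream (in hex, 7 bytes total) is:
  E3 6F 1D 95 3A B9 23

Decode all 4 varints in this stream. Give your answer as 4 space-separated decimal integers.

Answer: 14307 29 7445 4537

Derivation:
  byte[0]=0xE3 cont=1 payload=0x63=99: acc |= 99<<0 -> acc=99 shift=7
  byte[1]=0x6F cont=0 payload=0x6F=111: acc |= 111<<7 -> acc=14307 shift=14 [end]
Varint 1: bytes[0:2] = E3 6F -> value 14307 (2 byte(s))
  byte[2]=0x1D cont=0 payload=0x1D=29: acc |= 29<<0 -> acc=29 shift=7 [end]
Varint 2: bytes[2:3] = 1D -> value 29 (1 byte(s))
  byte[3]=0x95 cont=1 payload=0x15=21: acc |= 21<<0 -> acc=21 shift=7
  byte[4]=0x3A cont=0 payload=0x3A=58: acc |= 58<<7 -> acc=7445 shift=14 [end]
Varint 3: bytes[3:5] = 95 3A -> value 7445 (2 byte(s))
  byte[5]=0xB9 cont=1 payload=0x39=57: acc |= 57<<0 -> acc=57 shift=7
  byte[6]=0x23 cont=0 payload=0x23=35: acc |= 35<<7 -> acc=4537 shift=14 [end]
Varint 4: bytes[5:7] = B9 23 -> value 4537 (2 byte(s))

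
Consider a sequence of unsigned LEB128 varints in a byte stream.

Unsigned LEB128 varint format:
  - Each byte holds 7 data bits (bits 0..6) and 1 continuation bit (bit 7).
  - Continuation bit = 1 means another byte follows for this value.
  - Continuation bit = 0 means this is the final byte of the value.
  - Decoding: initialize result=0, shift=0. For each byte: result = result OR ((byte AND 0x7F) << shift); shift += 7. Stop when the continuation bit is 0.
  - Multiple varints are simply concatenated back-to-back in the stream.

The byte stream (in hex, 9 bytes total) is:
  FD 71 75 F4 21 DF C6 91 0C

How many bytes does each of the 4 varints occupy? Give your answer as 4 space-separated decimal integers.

  byte[0]=0xFD cont=1 payload=0x7D=125: acc |= 125<<0 -> acc=125 shift=7
  byte[1]=0x71 cont=0 payload=0x71=113: acc |= 113<<7 -> acc=14589 shift=14 [end]
Varint 1: bytes[0:2] = FD 71 -> value 14589 (2 byte(s))
  byte[2]=0x75 cont=0 payload=0x75=117: acc |= 117<<0 -> acc=117 shift=7 [end]
Varint 2: bytes[2:3] = 75 -> value 117 (1 byte(s))
  byte[3]=0xF4 cont=1 payload=0x74=116: acc |= 116<<0 -> acc=116 shift=7
  byte[4]=0x21 cont=0 payload=0x21=33: acc |= 33<<7 -> acc=4340 shift=14 [end]
Varint 3: bytes[3:5] = F4 21 -> value 4340 (2 byte(s))
  byte[5]=0xDF cont=1 payload=0x5F=95: acc |= 95<<0 -> acc=95 shift=7
  byte[6]=0xC6 cont=1 payload=0x46=70: acc |= 70<<7 -> acc=9055 shift=14
  byte[7]=0x91 cont=1 payload=0x11=17: acc |= 17<<14 -> acc=287583 shift=21
  byte[8]=0x0C cont=0 payload=0x0C=12: acc |= 12<<21 -> acc=25453407 shift=28 [end]
Varint 4: bytes[5:9] = DF C6 91 0C -> value 25453407 (4 byte(s))

Answer: 2 1 2 4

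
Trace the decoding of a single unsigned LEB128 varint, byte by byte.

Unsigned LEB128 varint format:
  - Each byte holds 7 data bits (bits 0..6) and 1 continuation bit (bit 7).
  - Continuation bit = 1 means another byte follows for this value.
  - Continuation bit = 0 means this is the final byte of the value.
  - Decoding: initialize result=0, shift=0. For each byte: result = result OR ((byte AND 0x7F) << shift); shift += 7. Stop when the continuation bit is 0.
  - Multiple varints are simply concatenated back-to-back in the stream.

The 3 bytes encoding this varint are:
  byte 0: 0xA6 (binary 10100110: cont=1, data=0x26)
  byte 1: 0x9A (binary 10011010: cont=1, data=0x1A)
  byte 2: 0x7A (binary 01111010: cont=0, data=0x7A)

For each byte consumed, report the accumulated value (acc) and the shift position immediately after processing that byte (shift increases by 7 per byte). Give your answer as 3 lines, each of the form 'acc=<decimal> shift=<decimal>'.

byte 0=0xA6: payload=0x26=38, contrib = 38<<0 = 38; acc -> 38, shift -> 7
byte 1=0x9A: payload=0x1A=26, contrib = 26<<7 = 3328; acc -> 3366, shift -> 14
byte 2=0x7A: payload=0x7A=122, contrib = 122<<14 = 1998848; acc -> 2002214, shift -> 21

Answer: acc=38 shift=7
acc=3366 shift=14
acc=2002214 shift=21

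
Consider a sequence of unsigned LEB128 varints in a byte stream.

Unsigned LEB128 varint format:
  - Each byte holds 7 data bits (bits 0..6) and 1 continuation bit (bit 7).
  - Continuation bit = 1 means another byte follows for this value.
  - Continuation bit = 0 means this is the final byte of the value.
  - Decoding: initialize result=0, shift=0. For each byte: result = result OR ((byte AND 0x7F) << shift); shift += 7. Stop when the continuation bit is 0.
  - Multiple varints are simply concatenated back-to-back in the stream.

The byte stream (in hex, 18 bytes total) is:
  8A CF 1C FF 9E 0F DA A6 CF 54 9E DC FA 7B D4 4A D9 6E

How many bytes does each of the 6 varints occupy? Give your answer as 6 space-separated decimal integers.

  byte[0]=0x8A cont=1 payload=0x0A=10: acc |= 10<<0 -> acc=10 shift=7
  byte[1]=0xCF cont=1 payload=0x4F=79: acc |= 79<<7 -> acc=10122 shift=14
  byte[2]=0x1C cont=0 payload=0x1C=28: acc |= 28<<14 -> acc=468874 shift=21 [end]
Varint 1: bytes[0:3] = 8A CF 1C -> value 468874 (3 byte(s))
  byte[3]=0xFF cont=1 payload=0x7F=127: acc |= 127<<0 -> acc=127 shift=7
  byte[4]=0x9E cont=1 payload=0x1E=30: acc |= 30<<7 -> acc=3967 shift=14
  byte[5]=0x0F cont=0 payload=0x0F=15: acc |= 15<<14 -> acc=249727 shift=21 [end]
Varint 2: bytes[3:6] = FF 9E 0F -> value 249727 (3 byte(s))
  byte[6]=0xDA cont=1 payload=0x5A=90: acc |= 90<<0 -> acc=90 shift=7
  byte[7]=0xA6 cont=1 payload=0x26=38: acc |= 38<<7 -> acc=4954 shift=14
  byte[8]=0xCF cont=1 payload=0x4F=79: acc |= 79<<14 -> acc=1299290 shift=21
  byte[9]=0x54 cont=0 payload=0x54=84: acc |= 84<<21 -> acc=177460058 shift=28 [end]
Varint 3: bytes[6:10] = DA A6 CF 54 -> value 177460058 (4 byte(s))
  byte[10]=0x9E cont=1 payload=0x1E=30: acc |= 30<<0 -> acc=30 shift=7
  byte[11]=0xDC cont=1 payload=0x5C=92: acc |= 92<<7 -> acc=11806 shift=14
  byte[12]=0xFA cont=1 payload=0x7A=122: acc |= 122<<14 -> acc=2010654 shift=21
  byte[13]=0x7B cont=0 payload=0x7B=123: acc |= 123<<21 -> acc=259960350 shift=28 [end]
Varint 4: bytes[10:14] = 9E DC FA 7B -> value 259960350 (4 byte(s))
  byte[14]=0xD4 cont=1 payload=0x54=84: acc |= 84<<0 -> acc=84 shift=7
  byte[15]=0x4A cont=0 payload=0x4A=74: acc |= 74<<7 -> acc=9556 shift=14 [end]
Varint 5: bytes[14:16] = D4 4A -> value 9556 (2 byte(s))
  byte[16]=0xD9 cont=1 payload=0x59=89: acc |= 89<<0 -> acc=89 shift=7
  byte[17]=0x6E cont=0 payload=0x6E=110: acc |= 110<<7 -> acc=14169 shift=14 [end]
Varint 6: bytes[16:18] = D9 6E -> value 14169 (2 byte(s))

Answer: 3 3 4 4 2 2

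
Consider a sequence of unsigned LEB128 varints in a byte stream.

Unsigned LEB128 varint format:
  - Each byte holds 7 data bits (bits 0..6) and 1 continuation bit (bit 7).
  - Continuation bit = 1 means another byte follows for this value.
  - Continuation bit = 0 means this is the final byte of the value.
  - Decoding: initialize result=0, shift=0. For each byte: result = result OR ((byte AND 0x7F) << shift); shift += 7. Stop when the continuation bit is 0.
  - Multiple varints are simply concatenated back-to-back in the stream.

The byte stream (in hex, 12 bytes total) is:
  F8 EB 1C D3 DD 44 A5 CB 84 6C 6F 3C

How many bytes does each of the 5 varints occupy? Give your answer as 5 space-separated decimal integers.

  byte[0]=0xF8 cont=1 payload=0x78=120: acc |= 120<<0 -> acc=120 shift=7
  byte[1]=0xEB cont=1 payload=0x6B=107: acc |= 107<<7 -> acc=13816 shift=14
  byte[2]=0x1C cont=0 payload=0x1C=28: acc |= 28<<14 -> acc=472568 shift=21 [end]
Varint 1: bytes[0:3] = F8 EB 1C -> value 472568 (3 byte(s))
  byte[3]=0xD3 cont=1 payload=0x53=83: acc |= 83<<0 -> acc=83 shift=7
  byte[4]=0xDD cont=1 payload=0x5D=93: acc |= 93<<7 -> acc=11987 shift=14
  byte[5]=0x44 cont=0 payload=0x44=68: acc |= 68<<14 -> acc=1126099 shift=21 [end]
Varint 2: bytes[3:6] = D3 DD 44 -> value 1126099 (3 byte(s))
  byte[6]=0xA5 cont=1 payload=0x25=37: acc |= 37<<0 -> acc=37 shift=7
  byte[7]=0xCB cont=1 payload=0x4B=75: acc |= 75<<7 -> acc=9637 shift=14
  byte[8]=0x84 cont=1 payload=0x04=4: acc |= 4<<14 -> acc=75173 shift=21
  byte[9]=0x6C cont=0 payload=0x6C=108: acc |= 108<<21 -> acc=226567589 shift=28 [end]
Varint 3: bytes[6:10] = A5 CB 84 6C -> value 226567589 (4 byte(s))
  byte[10]=0x6F cont=0 payload=0x6F=111: acc |= 111<<0 -> acc=111 shift=7 [end]
Varint 4: bytes[10:11] = 6F -> value 111 (1 byte(s))
  byte[11]=0x3C cont=0 payload=0x3C=60: acc |= 60<<0 -> acc=60 shift=7 [end]
Varint 5: bytes[11:12] = 3C -> value 60 (1 byte(s))

Answer: 3 3 4 1 1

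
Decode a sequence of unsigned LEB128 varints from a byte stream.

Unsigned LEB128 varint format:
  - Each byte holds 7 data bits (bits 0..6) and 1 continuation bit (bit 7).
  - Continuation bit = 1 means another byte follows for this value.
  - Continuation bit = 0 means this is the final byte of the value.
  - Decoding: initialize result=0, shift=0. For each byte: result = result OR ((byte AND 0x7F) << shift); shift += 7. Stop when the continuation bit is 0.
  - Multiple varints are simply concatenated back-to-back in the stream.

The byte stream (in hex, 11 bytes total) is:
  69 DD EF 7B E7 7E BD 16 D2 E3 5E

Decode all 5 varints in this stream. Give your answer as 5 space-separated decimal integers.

Answer: 105 2029533 16231 2877 1552850

Derivation:
  byte[0]=0x69 cont=0 payload=0x69=105: acc |= 105<<0 -> acc=105 shift=7 [end]
Varint 1: bytes[0:1] = 69 -> value 105 (1 byte(s))
  byte[1]=0xDD cont=1 payload=0x5D=93: acc |= 93<<0 -> acc=93 shift=7
  byte[2]=0xEF cont=1 payload=0x6F=111: acc |= 111<<7 -> acc=14301 shift=14
  byte[3]=0x7B cont=0 payload=0x7B=123: acc |= 123<<14 -> acc=2029533 shift=21 [end]
Varint 2: bytes[1:4] = DD EF 7B -> value 2029533 (3 byte(s))
  byte[4]=0xE7 cont=1 payload=0x67=103: acc |= 103<<0 -> acc=103 shift=7
  byte[5]=0x7E cont=0 payload=0x7E=126: acc |= 126<<7 -> acc=16231 shift=14 [end]
Varint 3: bytes[4:6] = E7 7E -> value 16231 (2 byte(s))
  byte[6]=0xBD cont=1 payload=0x3D=61: acc |= 61<<0 -> acc=61 shift=7
  byte[7]=0x16 cont=0 payload=0x16=22: acc |= 22<<7 -> acc=2877 shift=14 [end]
Varint 4: bytes[6:8] = BD 16 -> value 2877 (2 byte(s))
  byte[8]=0xD2 cont=1 payload=0x52=82: acc |= 82<<0 -> acc=82 shift=7
  byte[9]=0xE3 cont=1 payload=0x63=99: acc |= 99<<7 -> acc=12754 shift=14
  byte[10]=0x5E cont=0 payload=0x5E=94: acc |= 94<<14 -> acc=1552850 shift=21 [end]
Varint 5: bytes[8:11] = D2 E3 5E -> value 1552850 (3 byte(s))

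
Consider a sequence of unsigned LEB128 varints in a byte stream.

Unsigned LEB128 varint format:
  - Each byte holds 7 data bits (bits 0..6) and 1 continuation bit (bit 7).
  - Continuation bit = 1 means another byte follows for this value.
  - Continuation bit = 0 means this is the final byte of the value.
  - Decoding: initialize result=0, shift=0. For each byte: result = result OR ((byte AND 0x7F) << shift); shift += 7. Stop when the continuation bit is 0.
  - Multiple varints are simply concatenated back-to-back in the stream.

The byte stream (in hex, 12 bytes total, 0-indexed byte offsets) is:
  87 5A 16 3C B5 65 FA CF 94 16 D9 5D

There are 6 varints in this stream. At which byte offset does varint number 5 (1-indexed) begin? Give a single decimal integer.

  byte[0]=0x87 cont=1 payload=0x07=7: acc |= 7<<0 -> acc=7 shift=7
  byte[1]=0x5A cont=0 payload=0x5A=90: acc |= 90<<7 -> acc=11527 shift=14 [end]
Varint 1: bytes[0:2] = 87 5A -> value 11527 (2 byte(s))
  byte[2]=0x16 cont=0 payload=0x16=22: acc |= 22<<0 -> acc=22 shift=7 [end]
Varint 2: bytes[2:3] = 16 -> value 22 (1 byte(s))
  byte[3]=0x3C cont=0 payload=0x3C=60: acc |= 60<<0 -> acc=60 shift=7 [end]
Varint 3: bytes[3:4] = 3C -> value 60 (1 byte(s))
  byte[4]=0xB5 cont=1 payload=0x35=53: acc |= 53<<0 -> acc=53 shift=7
  byte[5]=0x65 cont=0 payload=0x65=101: acc |= 101<<7 -> acc=12981 shift=14 [end]
Varint 4: bytes[4:6] = B5 65 -> value 12981 (2 byte(s))
  byte[6]=0xFA cont=1 payload=0x7A=122: acc |= 122<<0 -> acc=122 shift=7
  byte[7]=0xCF cont=1 payload=0x4F=79: acc |= 79<<7 -> acc=10234 shift=14
  byte[8]=0x94 cont=1 payload=0x14=20: acc |= 20<<14 -> acc=337914 shift=21
  byte[9]=0x16 cont=0 payload=0x16=22: acc |= 22<<21 -> acc=46475258 shift=28 [end]
Varint 5: bytes[6:10] = FA CF 94 16 -> value 46475258 (4 byte(s))
  byte[10]=0xD9 cont=1 payload=0x59=89: acc |= 89<<0 -> acc=89 shift=7
  byte[11]=0x5D cont=0 payload=0x5D=93: acc |= 93<<7 -> acc=11993 shift=14 [end]
Varint 6: bytes[10:12] = D9 5D -> value 11993 (2 byte(s))

Answer: 6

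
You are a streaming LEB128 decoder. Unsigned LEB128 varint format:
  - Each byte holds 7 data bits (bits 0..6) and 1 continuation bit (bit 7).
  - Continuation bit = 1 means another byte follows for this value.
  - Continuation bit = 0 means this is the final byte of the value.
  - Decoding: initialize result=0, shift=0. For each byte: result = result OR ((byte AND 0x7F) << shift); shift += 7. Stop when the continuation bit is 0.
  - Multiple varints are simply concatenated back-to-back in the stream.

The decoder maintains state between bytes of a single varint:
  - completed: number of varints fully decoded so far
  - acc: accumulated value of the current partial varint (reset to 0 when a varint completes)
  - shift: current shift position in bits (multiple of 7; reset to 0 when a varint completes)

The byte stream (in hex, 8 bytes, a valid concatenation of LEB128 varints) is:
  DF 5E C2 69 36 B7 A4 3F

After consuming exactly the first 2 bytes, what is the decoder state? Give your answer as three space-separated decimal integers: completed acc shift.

Answer: 1 0 0

Derivation:
byte[0]=0xDF cont=1 payload=0x5F: acc |= 95<<0 -> completed=0 acc=95 shift=7
byte[1]=0x5E cont=0 payload=0x5E: varint #1 complete (value=12127); reset -> completed=1 acc=0 shift=0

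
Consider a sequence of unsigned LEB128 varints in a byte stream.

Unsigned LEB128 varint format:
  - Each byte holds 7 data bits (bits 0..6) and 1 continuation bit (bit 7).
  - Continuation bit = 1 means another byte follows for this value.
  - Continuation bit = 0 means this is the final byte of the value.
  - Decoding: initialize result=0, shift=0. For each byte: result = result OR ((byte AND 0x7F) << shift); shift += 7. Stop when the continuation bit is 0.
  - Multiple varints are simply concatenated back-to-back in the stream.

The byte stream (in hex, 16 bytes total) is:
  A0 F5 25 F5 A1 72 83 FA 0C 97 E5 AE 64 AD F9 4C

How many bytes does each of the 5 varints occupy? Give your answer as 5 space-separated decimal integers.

  byte[0]=0xA0 cont=1 payload=0x20=32: acc |= 32<<0 -> acc=32 shift=7
  byte[1]=0xF5 cont=1 payload=0x75=117: acc |= 117<<7 -> acc=15008 shift=14
  byte[2]=0x25 cont=0 payload=0x25=37: acc |= 37<<14 -> acc=621216 shift=21 [end]
Varint 1: bytes[0:3] = A0 F5 25 -> value 621216 (3 byte(s))
  byte[3]=0xF5 cont=1 payload=0x75=117: acc |= 117<<0 -> acc=117 shift=7
  byte[4]=0xA1 cont=1 payload=0x21=33: acc |= 33<<7 -> acc=4341 shift=14
  byte[5]=0x72 cont=0 payload=0x72=114: acc |= 114<<14 -> acc=1872117 shift=21 [end]
Varint 2: bytes[3:6] = F5 A1 72 -> value 1872117 (3 byte(s))
  byte[6]=0x83 cont=1 payload=0x03=3: acc |= 3<<0 -> acc=3 shift=7
  byte[7]=0xFA cont=1 payload=0x7A=122: acc |= 122<<7 -> acc=15619 shift=14
  byte[8]=0x0C cont=0 payload=0x0C=12: acc |= 12<<14 -> acc=212227 shift=21 [end]
Varint 3: bytes[6:9] = 83 FA 0C -> value 212227 (3 byte(s))
  byte[9]=0x97 cont=1 payload=0x17=23: acc |= 23<<0 -> acc=23 shift=7
  byte[10]=0xE5 cont=1 payload=0x65=101: acc |= 101<<7 -> acc=12951 shift=14
  byte[11]=0xAE cont=1 payload=0x2E=46: acc |= 46<<14 -> acc=766615 shift=21
  byte[12]=0x64 cont=0 payload=0x64=100: acc |= 100<<21 -> acc=210481815 shift=28 [end]
Varint 4: bytes[9:13] = 97 E5 AE 64 -> value 210481815 (4 byte(s))
  byte[13]=0xAD cont=1 payload=0x2D=45: acc |= 45<<0 -> acc=45 shift=7
  byte[14]=0xF9 cont=1 payload=0x79=121: acc |= 121<<7 -> acc=15533 shift=14
  byte[15]=0x4C cont=0 payload=0x4C=76: acc |= 76<<14 -> acc=1260717 shift=21 [end]
Varint 5: bytes[13:16] = AD F9 4C -> value 1260717 (3 byte(s))

Answer: 3 3 3 4 3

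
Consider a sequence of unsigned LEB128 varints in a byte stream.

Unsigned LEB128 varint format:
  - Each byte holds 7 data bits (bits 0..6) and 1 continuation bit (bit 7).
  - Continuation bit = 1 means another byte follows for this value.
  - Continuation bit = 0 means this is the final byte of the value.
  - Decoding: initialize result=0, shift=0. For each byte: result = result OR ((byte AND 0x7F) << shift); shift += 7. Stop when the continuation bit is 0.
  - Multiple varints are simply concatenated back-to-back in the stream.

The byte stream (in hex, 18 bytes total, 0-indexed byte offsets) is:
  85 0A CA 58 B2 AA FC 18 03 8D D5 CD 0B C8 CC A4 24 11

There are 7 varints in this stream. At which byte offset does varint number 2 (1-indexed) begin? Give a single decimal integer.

Answer: 2

Derivation:
  byte[0]=0x85 cont=1 payload=0x05=5: acc |= 5<<0 -> acc=5 shift=7
  byte[1]=0x0A cont=0 payload=0x0A=10: acc |= 10<<7 -> acc=1285 shift=14 [end]
Varint 1: bytes[0:2] = 85 0A -> value 1285 (2 byte(s))
  byte[2]=0xCA cont=1 payload=0x4A=74: acc |= 74<<0 -> acc=74 shift=7
  byte[3]=0x58 cont=0 payload=0x58=88: acc |= 88<<7 -> acc=11338 shift=14 [end]
Varint 2: bytes[2:4] = CA 58 -> value 11338 (2 byte(s))
  byte[4]=0xB2 cont=1 payload=0x32=50: acc |= 50<<0 -> acc=50 shift=7
  byte[5]=0xAA cont=1 payload=0x2A=42: acc |= 42<<7 -> acc=5426 shift=14
  byte[6]=0xFC cont=1 payload=0x7C=124: acc |= 124<<14 -> acc=2037042 shift=21
  byte[7]=0x18 cont=0 payload=0x18=24: acc |= 24<<21 -> acc=52368690 shift=28 [end]
Varint 3: bytes[4:8] = B2 AA FC 18 -> value 52368690 (4 byte(s))
  byte[8]=0x03 cont=0 payload=0x03=3: acc |= 3<<0 -> acc=3 shift=7 [end]
Varint 4: bytes[8:9] = 03 -> value 3 (1 byte(s))
  byte[9]=0x8D cont=1 payload=0x0D=13: acc |= 13<<0 -> acc=13 shift=7
  byte[10]=0xD5 cont=1 payload=0x55=85: acc |= 85<<7 -> acc=10893 shift=14
  byte[11]=0xCD cont=1 payload=0x4D=77: acc |= 77<<14 -> acc=1272461 shift=21
  byte[12]=0x0B cont=0 payload=0x0B=11: acc |= 11<<21 -> acc=24341133 shift=28 [end]
Varint 5: bytes[9:13] = 8D D5 CD 0B -> value 24341133 (4 byte(s))
  byte[13]=0xC8 cont=1 payload=0x48=72: acc |= 72<<0 -> acc=72 shift=7
  byte[14]=0xCC cont=1 payload=0x4C=76: acc |= 76<<7 -> acc=9800 shift=14
  byte[15]=0xA4 cont=1 payload=0x24=36: acc |= 36<<14 -> acc=599624 shift=21
  byte[16]=0x24 cont=0 payload=0x24=36: acc |= 36<<21 -> acc=76097096 shift=28 [end]
Varint 6: bytes[13:17] = C8 CC A4 24 -> value 76097096 (4 byte(s))
  byte[17]=0x11 cont=0 payload=0x11=17: acc |= 17<<0 -> acc=17 shift=7 [end]
Varint 7: bytes[17:18] = 11 -> value 17 (1 byte(s))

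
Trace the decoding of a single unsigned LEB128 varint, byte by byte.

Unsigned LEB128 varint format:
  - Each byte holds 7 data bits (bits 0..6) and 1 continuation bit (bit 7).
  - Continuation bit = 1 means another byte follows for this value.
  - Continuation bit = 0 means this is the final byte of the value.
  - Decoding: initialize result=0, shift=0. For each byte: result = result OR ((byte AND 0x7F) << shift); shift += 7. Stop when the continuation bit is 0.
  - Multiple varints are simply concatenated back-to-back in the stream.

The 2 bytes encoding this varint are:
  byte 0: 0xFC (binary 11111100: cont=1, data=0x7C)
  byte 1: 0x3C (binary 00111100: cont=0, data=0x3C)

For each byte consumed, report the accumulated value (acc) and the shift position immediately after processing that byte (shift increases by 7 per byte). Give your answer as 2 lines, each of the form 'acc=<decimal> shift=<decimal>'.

byte 0=0xFC: payload=0x7C=124, contrib = 124<<0 = 124; acc -> 124, shift -> 7
byte 1=0x3C: payload=0x3C=60, contrib = 60<<7 = 7680; acc -> 7804, shift -> 14

Answer: acc=124 shift=7
acc=7804 shift=14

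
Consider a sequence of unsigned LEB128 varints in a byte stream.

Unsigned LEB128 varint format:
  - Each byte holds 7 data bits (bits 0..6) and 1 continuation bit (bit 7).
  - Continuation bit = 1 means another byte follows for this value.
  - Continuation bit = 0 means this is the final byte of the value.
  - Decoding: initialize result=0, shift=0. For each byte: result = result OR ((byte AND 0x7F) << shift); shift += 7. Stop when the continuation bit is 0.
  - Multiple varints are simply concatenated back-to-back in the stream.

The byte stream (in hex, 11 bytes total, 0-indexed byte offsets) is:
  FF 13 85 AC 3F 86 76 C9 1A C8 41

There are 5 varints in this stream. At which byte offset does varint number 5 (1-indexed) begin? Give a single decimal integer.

Answer: 9

Derivation:
  byte[0]=0xFF cont=1 payload=0x7F=127: acc |= 127<<0 -> acc=127 shift=7
  byte[1]=0x13 cont=0 payload=0x13=19: acc |= 19<<7 -> acc=2559 shift=14 [end]
Varint 1: bytes[0:2] = FF 13 -> value 2559 (2 byte(s))
  byte[2]=0x85 cont=1 payload=0x05=5: acc |= 5<<0 -> acc=5 shift=7
  byte[3]=0xAC cont=1 payload=0x2C=44: acc |= 44<<7 -> acc=5637 shift=14
  byte[4]=0x3F cont=0 payload=0x3F=63: acc |= 63<<14 -> acc=1037829 shift=21 [end]
Varint 2: bytes[2:5] = 85 AC 3F -> value 1037829 (3 byte(s))
  byte[5]=0x86 cont=1 payload=0x06=6: acc |= 6<<0 -> acc=6 shift=7
  byte[6]=0x76 cont=0 payload=0x76=118: acc |= 118<<7 -> acc=15110 shift=14 [end]
Varint 3: bytes[5:7] = 86 76 -> value 15110 (2 byte(s))
  byte[7]=0xC9 cont=1 payload=0x49=73: acc |= 73<<0 -> acc=73 shift=7
  byte[8]=0x1A cont=0 payload=0x1A=26: acc |= 26<<7 -> acc=3401 shift=14 [end]
Varint 4: bytes[7:9] = C9 1A -> value 3401 (2 byte(s))
  byte[9]=0xC8 cont=1 payload=0x48=72: acc |= 72<<0 -> acc=72 shift=7
  byte[10]=0x41 cont=0 payload=0x41=65: acc |= 65<<7 -> acc=8392 shift=14 [end]
Varint 5: bytes[9:11] = C8 41 -> value 8392 (2 byte(s))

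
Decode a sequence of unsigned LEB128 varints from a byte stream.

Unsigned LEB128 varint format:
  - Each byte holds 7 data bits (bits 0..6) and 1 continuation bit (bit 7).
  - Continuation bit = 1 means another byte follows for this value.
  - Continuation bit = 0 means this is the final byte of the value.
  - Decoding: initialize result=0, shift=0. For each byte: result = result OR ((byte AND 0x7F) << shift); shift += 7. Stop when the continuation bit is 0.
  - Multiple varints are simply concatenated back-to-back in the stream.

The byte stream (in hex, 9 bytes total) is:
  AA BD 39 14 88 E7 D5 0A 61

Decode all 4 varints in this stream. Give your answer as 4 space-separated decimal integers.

  byte[0]=0xAA cont=1 payload=0x2A=42: acc |= 42<<0 -> acc=42 shift=7
  byte[1]=0xBD cont=1 payload=0x3D=61: acc |= 61<<7 -> acc=7850 shift=14
  byte[2]=0x39 cont=0 payload=0x39=57: acc |= 57<<14 -> acc=941738 shift=21 [end]
Varint 1: bytes[0:3] = AA BD 39 -> value 941738 (3 byte(s))
  byte[3]=0x14 cont=0 payload=0x14=20: acc |= 20<<0 -> acc=20 shift=7 [end]
Varint 2: bytes[3:4] = 14 -> value 20 (1 byte(s))
  byte[4]=0x88 cont=1 payload=0x08=8: acc |= 8<<0 -> acc=8 shift=7
  byte[5]=0xE7 cont=1 payload=0x67=103: acc |= 103<<7 -> acc=13192 shift=14
  byte[6]=0xD5 cont=1 payload=0x55=85: acc |= 85<<14 -> acc=1405832 shift=21
  byte[7]=0x0A cont=0 payload=0x0A=10: acc |= 10<<21 -> acc=22377352 shift=28 [end]
Varint 3: bytes[4:8] = 88 E7 D5 0A -> value 22377352 (4 byte(s))
  byte[8]=0x61 cont=0 payload=0x61=97: acc |= 97<<0 -> acc=97 shift=7 [end]
Varint 4: bytes[8:9] = 61 -> value 97 (1 byte(s))

Answer: 941738 20 22377352 97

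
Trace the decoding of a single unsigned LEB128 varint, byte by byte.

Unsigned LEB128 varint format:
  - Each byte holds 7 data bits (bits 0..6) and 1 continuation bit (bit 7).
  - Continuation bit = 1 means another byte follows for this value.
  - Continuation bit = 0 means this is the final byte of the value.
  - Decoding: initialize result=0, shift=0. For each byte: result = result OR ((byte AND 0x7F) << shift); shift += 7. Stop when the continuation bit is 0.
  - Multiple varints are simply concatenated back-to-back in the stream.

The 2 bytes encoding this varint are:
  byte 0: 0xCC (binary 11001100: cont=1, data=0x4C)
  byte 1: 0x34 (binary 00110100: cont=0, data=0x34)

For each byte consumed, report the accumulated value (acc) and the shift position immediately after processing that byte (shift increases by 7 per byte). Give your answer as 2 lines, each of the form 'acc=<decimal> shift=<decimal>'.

byte 0=0xCC: payload=0x4C=76, contrib = 76<<0 = 76; acc -> 76, shift -> 7
byte 1=0x34: payload=0x34=52, contrib = 52<<7 = 6656; acc -> 6732, shift -> 14

Answer: acc=76 shift=7
acc=6732 shift=14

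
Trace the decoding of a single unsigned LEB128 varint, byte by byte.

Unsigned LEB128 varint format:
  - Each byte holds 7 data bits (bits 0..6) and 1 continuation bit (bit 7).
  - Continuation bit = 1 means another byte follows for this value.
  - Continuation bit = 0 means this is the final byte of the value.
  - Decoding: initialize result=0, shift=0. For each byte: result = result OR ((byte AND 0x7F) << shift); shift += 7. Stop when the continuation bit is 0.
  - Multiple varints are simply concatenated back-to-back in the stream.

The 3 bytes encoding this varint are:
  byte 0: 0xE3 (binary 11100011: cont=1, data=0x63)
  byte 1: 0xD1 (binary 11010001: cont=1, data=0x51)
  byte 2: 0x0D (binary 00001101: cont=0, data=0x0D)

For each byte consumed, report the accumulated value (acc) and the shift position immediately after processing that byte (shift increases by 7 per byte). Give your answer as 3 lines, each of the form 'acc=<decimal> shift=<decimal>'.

Answer: acc=99 shift=7
acc=10467 shift=14
acc=223459 shift=21

Derivation:
byte 0=0xE3: payload=0x63=99, contrib = 99<<0 = 99; acc -> 99, shift -> 7
byte 1=0xD1: payload=0x51=81, contrib = 81<<7 = 10368; acc -> 10467, shift -> 14
byte 2=0x0D: payload=0x0D=13, contrib = 13<<14 = 212992; acc -> 223459, shift -> 21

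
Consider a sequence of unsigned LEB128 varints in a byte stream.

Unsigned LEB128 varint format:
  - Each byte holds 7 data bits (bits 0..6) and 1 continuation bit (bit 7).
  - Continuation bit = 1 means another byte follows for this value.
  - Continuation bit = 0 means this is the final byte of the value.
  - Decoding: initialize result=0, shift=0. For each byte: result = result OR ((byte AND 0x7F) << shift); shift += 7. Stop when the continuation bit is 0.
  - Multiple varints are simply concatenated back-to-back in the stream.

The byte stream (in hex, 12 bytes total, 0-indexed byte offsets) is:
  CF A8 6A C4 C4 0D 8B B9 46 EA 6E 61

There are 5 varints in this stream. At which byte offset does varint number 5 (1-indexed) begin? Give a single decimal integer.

  byte[0]=0xCF cont=1 payload=0x4F=79: acc |= 79<<0 -> acc=79 shift=7
  byte[1]=0xA8 cont=1 payload=0x28=40: acc |= 40<<7 -> acc=5199 shift=14
  byte[2]=0x6A cont=0 payload=0x6A=106: acc |= 106<<14 -> acc=1741903 shift=21 [end]
Varint 1: bytes[0:3] = CF A8 6A -> value 1741903 (3 byte(s))
  byte[3]=0xC4 cont=1 payload=0x44=68: acc |= 68<<0 -> acc=68 shift=7
  byte[4]=0xC4 cont=1 payload=0x44=68: acc |= 68<<7 -> acc=8772 shift=14
  byte[5]=0x0D cont=0 payload=0x0D=13: acc |= 13<<14 -> acc=221764 shift=21 [end]
Varint 2: bytes[3:6] = C4 C4 0D -> value 221764 (3 byte(s))
  byte[6]=0x8B cont=1 payload=0x0B=11: acc |= 11<<0 -> acc=11 shift=7
  byte[7]=0xB9 cont=1 payload=0x39=57: acc |= 57<<7 -> acc=7307 shift=14
  byte[8]=0x46 cont=0 payload=0x46=70: acc |= 70<<14 -> acc=1154187 shift=21 [end]
Varint 3: bytes[6:9] = 8B B9 46 -> value 1154187 (3 byte(s))
  byte[9]=0xEA cont=1 payload=0x6A=106: acc |= 106<<0 -> acc=106 shift=7
  byte[10]=0x6E cont=0 payload=0x6E=110: acc |= 110<<7 -> acc=14186 shift=14 [end]
Varint 4: bytes[9:11] = EA 6E -> value 14186 (2 byte(s))
  byte[11]=0x61 cont=0 payload=0x61=97: acc |= 97<<0 -> acc=97 shift=7 [end]
Varint 5: bytes[11:12] = 61 -> value 97 (1 byte(s))

Answer: 11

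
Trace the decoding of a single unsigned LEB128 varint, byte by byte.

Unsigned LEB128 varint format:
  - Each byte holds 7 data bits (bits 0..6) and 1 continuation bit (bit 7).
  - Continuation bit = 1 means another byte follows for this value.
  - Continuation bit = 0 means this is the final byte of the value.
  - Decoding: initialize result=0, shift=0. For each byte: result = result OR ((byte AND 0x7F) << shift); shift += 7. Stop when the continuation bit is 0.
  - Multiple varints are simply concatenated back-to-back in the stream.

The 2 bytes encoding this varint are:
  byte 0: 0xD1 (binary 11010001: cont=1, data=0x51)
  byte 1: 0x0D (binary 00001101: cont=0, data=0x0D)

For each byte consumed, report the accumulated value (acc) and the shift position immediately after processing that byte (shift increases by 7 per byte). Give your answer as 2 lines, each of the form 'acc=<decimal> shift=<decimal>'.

byte 0=0xD1: payload=0x51=81, contrib = 81<<0 = 81; acc -> 81, shift -> 7
byte 1=0x0D: payload=0x0D=13, contrib = 13<<7 = 1664; acc -> 1745, shift -> 14

Answer: acc=81 shift=7
acc=1745 shift=14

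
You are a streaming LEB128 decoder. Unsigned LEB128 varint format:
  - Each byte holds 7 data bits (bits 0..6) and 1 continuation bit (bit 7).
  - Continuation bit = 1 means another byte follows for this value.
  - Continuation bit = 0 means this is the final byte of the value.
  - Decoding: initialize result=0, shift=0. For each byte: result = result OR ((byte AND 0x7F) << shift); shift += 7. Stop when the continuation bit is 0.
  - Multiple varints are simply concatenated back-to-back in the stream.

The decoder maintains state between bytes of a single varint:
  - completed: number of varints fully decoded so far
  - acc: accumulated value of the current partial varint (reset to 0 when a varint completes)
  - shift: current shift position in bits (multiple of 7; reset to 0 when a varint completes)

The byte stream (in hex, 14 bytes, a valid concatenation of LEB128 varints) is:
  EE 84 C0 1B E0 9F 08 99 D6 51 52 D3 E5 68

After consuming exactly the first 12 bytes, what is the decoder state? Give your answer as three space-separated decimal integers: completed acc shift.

Answer: 4 83 7

Derivation:
byte[0]=0xEE cont=1 payload=0x6E: acc |= 110<<0 -> completed=0 acc=110 shift=7
byte[1]=0x84 cont=1 payload=0x04: acc |= 4<<7 -> completed=0 acc=622 shift=14
byte[2]=0xC0 cont=1 payload=0x40: acc |= 64<<14 -> completed=0 acc=1049198 shift=21
byte[3]=0x1B cont=0 payload=0x1B: varint #1 complete (value=57672302); reset -> completed=1 acc=0 shift=0
byte[4]=0xE0 cont=1 payload=0x60: acc |= 96<<0 -> completed=1 acc=96 shift=7
byte[5]=0x9F cont=1 payload=0x1F: acc |= 31<<7 -> completed=1 acc=4064 shift=14
byte[6]=0x08 cont=0 payload=0x08: varint #2 complete (value=135136); reset -> completed=2 acc=0 shift=0
byte[7]=0x99 cont=1 payload=0x19: acc |= 25<<0 -> completed=2 acc=25 shift=7
byte[8]=0xD6 cont=1 payload=0x56: acc |= 86<<7 -> completed=2 acc=11033 shift=14
byte[9]=0x51 cont=0 payload=0x51: varint #3 complete (value=1338137); reset -> completed=3 acc=0 shift=0
byte[10]=0x52 cont=0 payload=0x52: varint #4 complete (value=82); reset -> completed=4 acc=0 shift=0
byte[11]=0xD3 cont=1 payload=0x53: acc |= 83<<0 -> completed=4 acc=83 shift=7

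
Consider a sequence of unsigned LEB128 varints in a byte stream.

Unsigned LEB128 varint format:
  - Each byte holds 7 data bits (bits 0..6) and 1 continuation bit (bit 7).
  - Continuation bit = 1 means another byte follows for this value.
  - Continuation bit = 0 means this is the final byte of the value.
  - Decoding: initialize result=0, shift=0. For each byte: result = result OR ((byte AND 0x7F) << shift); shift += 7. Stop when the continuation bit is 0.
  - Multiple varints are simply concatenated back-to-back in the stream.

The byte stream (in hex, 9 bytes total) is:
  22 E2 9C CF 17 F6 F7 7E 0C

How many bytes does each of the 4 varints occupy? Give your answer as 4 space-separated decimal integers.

  byte[0]=0x22 cont=0 payload=0x22=34: acc |= 34<<0 -> acc=34 shift=7 [end]
Varint 1: bytes[0:1] = 22 -> value 34 (1 byte(s))
  byte[1]=0xE2 cont=1 payload=0x62=98: acc |= 98<<0 -> acc=98 shift=7
  byte[2]=0x9C cont=1 payload=0x1C=28: acc |= 28<<7 -> acc=3682 shift=14
  byte[3]=0xCF cont=1 payload=0x4F=79: acc |= 79<<14 -> acc=1298018 shift=21
  byte[4]=0x17 cont=0 payload=0x17=23: acc |= 23<<21 -> acc=49532514 shift=28 [end]
Varint 2: bytes[1:5] = E2 9C CF 17 -> value 49532514 (4 byte(s))
  byte[5]=0xF6 cont=1 payload=0x76=118: acc |= 118<<0 -> acc=118 shift=7
  byte[6]=0xF7 cont=1 payload=0x77=119: acc |= 119<<7 -> acc=15350 shift=14
  byte[7]=0x7E cont=0 payload=0x7E=126: acc |= 126<<14 -> acc=2079734 shift=21 [end]
Varint 3: bytes[5:8] = F6 F7 7E -> value 2079734 (3 byte(s))
  byte[8]=0x0C cont=0 payload=0x0C=12: acc |= 12<<0 -> acc=12 shift=7 [end]
Varint 4: bytes[8:9] = 0C -> value 12 (1 byte(s))

Answer: 1 4 3 1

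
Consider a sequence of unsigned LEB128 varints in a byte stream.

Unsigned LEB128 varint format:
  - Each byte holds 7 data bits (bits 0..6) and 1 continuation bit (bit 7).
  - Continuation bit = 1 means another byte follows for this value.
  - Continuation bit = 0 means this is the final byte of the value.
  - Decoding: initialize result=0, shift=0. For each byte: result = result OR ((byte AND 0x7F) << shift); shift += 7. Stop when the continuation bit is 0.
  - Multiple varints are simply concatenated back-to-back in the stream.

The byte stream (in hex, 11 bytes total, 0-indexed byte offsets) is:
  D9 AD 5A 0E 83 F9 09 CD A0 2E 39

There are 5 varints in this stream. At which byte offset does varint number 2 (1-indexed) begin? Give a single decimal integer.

  byte[0]=0xD9 cont=1 payload=0x59=89: acc |= 89<<0 -> acc=89 shift=7
  byte[1]=0xAD cont=1 payload=0x2D=45: acc |= 45<<7 -> acc=5849 shift=14
  byte[2]=0x5A cont=0 payload=0x5A=90: acc |= 90<<14 -> acc=1480409 shift=21 [end]
Varint 1: bytes[0:3] = D9 AD 5A -> value 1480409 (3 byte(s))
  byte[3]=0x0E cont=0 payload=0x0E=14: acc |= 14<<0 -> acc=14 shift=7 [end]
Varint 2: bytes[3:4] = 0E -> value 14 (1 byte(s))
  byte[4]=0x83 cont=1 payload=0x03=3: acc |= 3<<0 -> acc=3 shift=7
  byte[5]=0xF9 cont=1 payload=0x79=121: acc |= 121<<7 -> acc=15491 shift=14
  byte[6]=0x09 cont=0 payload=0x09=9: acc |= 9<<14 -> acc=162947 shift=21 [end]
Varint 3: bytes[4:7] = 83 F9 09 -> value 162947 (3 byte(s))
  byte[7]=0xCD cont=1 payload=0x4D=77: acc |= 77<<0 -> acc=77 shift=7
  byte[8]=0xA0 cont=1 payload=0x20=32: acc |= 32<<7 -> acc=4173 shift=14
  byte[9]=0x2E cont=0 payload=0x2E=46: acc |= 46<<14 -> acc=757837 shift=21 [end]
Varint 4: bytes[7:10] = CD A0 2E -> value 757837 (3 byte(s))
  byte[10]=0x39 cont=0 payload=0x39=57: acc |= 57<<0 -> acc=57 shift=7 [end]
Varint 5: bytes[10:11] = 39 -> value 57 (1 byte(s))

Answer: 3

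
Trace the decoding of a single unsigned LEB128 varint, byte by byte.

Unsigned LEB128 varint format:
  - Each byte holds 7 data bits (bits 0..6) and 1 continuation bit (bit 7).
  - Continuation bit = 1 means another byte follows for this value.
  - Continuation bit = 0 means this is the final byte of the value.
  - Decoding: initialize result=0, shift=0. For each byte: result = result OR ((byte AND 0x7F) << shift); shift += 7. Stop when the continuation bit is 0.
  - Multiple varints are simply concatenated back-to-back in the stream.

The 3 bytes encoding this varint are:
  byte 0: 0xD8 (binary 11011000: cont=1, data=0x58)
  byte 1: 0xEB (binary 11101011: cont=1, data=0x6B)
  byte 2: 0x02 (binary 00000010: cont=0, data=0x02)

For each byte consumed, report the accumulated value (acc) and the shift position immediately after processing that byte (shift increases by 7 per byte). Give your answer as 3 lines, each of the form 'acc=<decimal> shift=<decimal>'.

Answer: acc=88 shift=7
acc=13784 shift=14
acc=46552 shift=21

Derivation:
byte 0=0xD8: payload=0x58=88, contrib = 88<<0 = 88; acc -> 88, shift -> 7
byte 1=0xEB: payload=0x6B=107, contrib = 107<<7 = 13696; acc -> 13784, shift -> 14
byte 2=0x02: payload=0x02=2, contrib = 2<<14 = 32768; acc -> 46552, shift -> 21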